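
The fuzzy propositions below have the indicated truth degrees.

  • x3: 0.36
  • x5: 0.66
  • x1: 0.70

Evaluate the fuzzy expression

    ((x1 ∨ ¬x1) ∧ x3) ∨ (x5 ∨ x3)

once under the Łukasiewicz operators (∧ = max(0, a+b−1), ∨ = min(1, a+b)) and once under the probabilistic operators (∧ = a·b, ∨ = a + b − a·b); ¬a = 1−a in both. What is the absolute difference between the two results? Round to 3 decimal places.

Under Łukasiewicz:
  ¬x1 = 1 − 0.70 = 0.30
  x1 ∨ ¬x1 = min(1, a+b) on (0.70, 0.30) = 1.00
  (x1 ∨ ¬x1) ∧ x3 = max(0, a+b−1) on (1.00, 0.36) = 0.36
  x5 ∨ x3 = min(1, a+b) on (0.66, 0.36) = 1.00
  ((x1 ∨ ¬x1) ∧ x3) ∨ (x5 ∨ x3) = min(1, a+b) on (0.36, 1.00) = 1.00
  → value = 1.0000
Under probabilistic:
  ¬x1 = 1 − 0.7000 = 0.3000
  x1 ∨ ¬x1 = a + b − a·b on (0.7000, 0.3000) = 0.7900
  (x1 ∨ ¬x1) ∧ x3 = a·b on (0.7900, 0.3600) = 0.2844
  x5 ∨ x3 = a + b − a·b on (0.6600, 0.3600) = 0.7824
  ((x1 ∨ ¬x1) ∧ x3) ∨ (x5 ∨ x3) = a + b − a·b on (0.2844, 0.7824) = 0.8443
  → value = 0.8443
|1.0000 − 0.8443| = 0.156

0.156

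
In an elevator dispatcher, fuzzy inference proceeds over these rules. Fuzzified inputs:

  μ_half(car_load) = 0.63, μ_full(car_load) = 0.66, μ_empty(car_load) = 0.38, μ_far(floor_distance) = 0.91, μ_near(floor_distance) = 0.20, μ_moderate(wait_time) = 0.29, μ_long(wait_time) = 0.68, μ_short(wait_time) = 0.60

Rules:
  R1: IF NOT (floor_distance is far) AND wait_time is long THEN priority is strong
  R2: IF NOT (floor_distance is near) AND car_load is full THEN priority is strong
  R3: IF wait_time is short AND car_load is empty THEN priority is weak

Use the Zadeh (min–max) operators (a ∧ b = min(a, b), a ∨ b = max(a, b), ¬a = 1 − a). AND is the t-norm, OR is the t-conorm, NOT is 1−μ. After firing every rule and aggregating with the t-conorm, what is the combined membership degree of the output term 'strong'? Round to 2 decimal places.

R1: ¬far=1−0.91=0.09, long=0.68; AND[min(a, b)] → w = 0.09
R2: ¬near=1−0.20=0.80, full=0.66; AND[min(a, b)] → w = 0.66
R3: short=0.60, empty=0.38; AND[min(a, b)] → w = 0.38
Rules with consequent 'strong': {R1, R2} → strengths 0.09, 0.66
Aggregate via t-conorm [max(a, b)]: 0.66

0.66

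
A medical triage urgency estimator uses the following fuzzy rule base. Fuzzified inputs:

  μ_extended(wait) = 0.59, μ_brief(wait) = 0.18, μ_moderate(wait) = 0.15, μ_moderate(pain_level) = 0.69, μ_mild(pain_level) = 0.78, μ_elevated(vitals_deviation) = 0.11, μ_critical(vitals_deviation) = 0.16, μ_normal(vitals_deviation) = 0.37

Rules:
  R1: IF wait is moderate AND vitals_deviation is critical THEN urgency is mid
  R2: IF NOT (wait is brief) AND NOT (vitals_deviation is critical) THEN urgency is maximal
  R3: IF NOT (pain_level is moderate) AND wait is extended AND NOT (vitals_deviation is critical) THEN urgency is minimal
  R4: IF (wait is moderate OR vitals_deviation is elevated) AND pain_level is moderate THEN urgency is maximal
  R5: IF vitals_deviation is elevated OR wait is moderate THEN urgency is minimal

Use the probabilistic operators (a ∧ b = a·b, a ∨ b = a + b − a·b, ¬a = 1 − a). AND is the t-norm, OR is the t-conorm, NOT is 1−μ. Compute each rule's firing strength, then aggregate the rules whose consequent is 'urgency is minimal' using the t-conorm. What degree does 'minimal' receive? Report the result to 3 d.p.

R1: moderate=0.15, critical=0.16; AND[a·b] → w = 0.0240
R2: ¬brief=1−0.18=0.82, ¬critical=1−0.16=0.84; AND[a·b] → w = 0.6888
R3: ¬moderate=1−0.69=0.31, extended=0.59, ¬critical=1−0.16=0.84; AND[a·b] → w = 0.1536
R4: (moderate=0.15 OR elevated=0.11) = 0.2435; AND[a·b] with moderate=0.69 → w = 0.1680
R5: elevated=0.11, moderate=0.15; OR[a + b − a·b] → w = 0.2435
Rules with consequent 'minimal': {R3, R5} → strengths 0.1536, 0.2435
Aggregate via t-conorm [a + b − a·b]: 0.3597

0.360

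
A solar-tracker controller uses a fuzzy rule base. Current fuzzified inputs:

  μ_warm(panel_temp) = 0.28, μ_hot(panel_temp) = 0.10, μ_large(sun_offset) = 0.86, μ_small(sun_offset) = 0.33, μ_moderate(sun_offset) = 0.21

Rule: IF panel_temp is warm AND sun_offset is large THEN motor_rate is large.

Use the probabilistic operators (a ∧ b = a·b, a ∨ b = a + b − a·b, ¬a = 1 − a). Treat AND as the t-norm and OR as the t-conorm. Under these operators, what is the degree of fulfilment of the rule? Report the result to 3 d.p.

0.241

firing strength: warm=0.28, large=0.86; AND[a·b] → w = 0.2408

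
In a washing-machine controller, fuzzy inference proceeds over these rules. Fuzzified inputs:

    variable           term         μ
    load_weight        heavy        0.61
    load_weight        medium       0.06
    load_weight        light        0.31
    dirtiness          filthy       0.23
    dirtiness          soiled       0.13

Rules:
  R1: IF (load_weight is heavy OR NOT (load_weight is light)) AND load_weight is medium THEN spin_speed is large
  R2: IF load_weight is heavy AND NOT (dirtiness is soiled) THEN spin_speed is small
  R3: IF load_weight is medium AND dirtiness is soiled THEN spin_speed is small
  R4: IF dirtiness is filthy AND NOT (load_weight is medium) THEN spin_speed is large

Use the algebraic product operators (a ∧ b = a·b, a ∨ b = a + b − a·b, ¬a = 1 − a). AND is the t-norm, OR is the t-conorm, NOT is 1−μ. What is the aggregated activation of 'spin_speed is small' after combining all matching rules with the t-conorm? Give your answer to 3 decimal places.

R1: (heavy=0.61 OR ¬light=1−0.31=0.69) = 0.8791; AND[a·b] with medium=0.06 → w = 0.0527
R2: heavy=0.61, ¬soiled=1−0.13=0.87; AND[a·b] → w = 0.5307
R3: medium=0.06, soiled=0.13; AND[a·b] → w = 0.0078
R4: filthy=0.23, ¬medium=1−0.06=0.94; AND[a·b] → w = 0.2162
Rules with consequent 'small': {R2, R3} → strengths 0.5307, 0.0078
Aggregate via t-conorm [a + b − a·b]: 0.5344

0.534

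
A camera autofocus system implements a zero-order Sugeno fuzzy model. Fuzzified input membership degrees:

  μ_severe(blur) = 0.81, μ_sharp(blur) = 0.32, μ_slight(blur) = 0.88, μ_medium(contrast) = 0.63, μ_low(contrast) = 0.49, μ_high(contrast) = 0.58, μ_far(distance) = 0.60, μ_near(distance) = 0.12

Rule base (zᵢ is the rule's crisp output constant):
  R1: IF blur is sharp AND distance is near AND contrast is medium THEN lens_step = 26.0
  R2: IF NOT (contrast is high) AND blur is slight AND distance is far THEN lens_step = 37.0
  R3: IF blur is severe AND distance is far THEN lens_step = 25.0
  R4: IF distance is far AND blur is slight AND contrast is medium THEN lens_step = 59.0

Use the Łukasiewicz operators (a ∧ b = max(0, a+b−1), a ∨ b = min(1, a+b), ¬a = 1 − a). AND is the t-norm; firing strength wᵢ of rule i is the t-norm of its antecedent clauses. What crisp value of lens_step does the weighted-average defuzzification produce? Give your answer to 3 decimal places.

32.192

R1 (z=26.0): sharp=0.32, near=0.12, medium=0.63; AND[max(0, a+b−1)] → w = 0.00
R2 (z=37.0): ¬high=1−0.58=0.42, slight=0.88, far=0.60; AND[max(0, a+b−1)] → w = 0.00
R3 (z=25.0): severe=0.81, far=0.60; AND[max(0, a+b−1)] → w = 0.41
R4 (z=59.0): far=0.60, slight=0.88, medium=0.63; AND[max(0, a+b−1)] → w = 0.11
Weighted average = (0.00·26.0 + 0.00·37.0 + 0.41·25.0 + 0.11·59.0) / (0.00 + 0.00 + 0.41 + 0.11)
  = 16.7400 / 0.5200 = 32.192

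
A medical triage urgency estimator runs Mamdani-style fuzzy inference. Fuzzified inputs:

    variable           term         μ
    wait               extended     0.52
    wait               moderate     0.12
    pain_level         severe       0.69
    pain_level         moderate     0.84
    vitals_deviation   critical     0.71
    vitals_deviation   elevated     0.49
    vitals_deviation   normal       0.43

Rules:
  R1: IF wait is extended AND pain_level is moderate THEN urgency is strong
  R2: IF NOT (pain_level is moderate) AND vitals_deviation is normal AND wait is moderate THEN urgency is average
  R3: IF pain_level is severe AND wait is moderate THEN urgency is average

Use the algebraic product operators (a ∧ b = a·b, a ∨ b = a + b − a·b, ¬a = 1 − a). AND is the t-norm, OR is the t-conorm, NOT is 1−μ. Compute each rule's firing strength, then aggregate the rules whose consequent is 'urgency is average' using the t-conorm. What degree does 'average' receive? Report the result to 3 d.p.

R1: extended=0.52, moderate=0.84; AND[a·b] → w = 0.4368
R2: ¬moderate=1−0.84=0.16, normal=0.43, moderate=0.12; AND[a·b] → w = 0.0083
R3: severe=0.69, moderate=0.12; AND[a·b] → w = 0.0828
Rules with consequent 'average': {R2, R3} → strengths 0.0083, 0.0828
Aggregate via t-conorm [a + b − a·b]: 0.0904

0.090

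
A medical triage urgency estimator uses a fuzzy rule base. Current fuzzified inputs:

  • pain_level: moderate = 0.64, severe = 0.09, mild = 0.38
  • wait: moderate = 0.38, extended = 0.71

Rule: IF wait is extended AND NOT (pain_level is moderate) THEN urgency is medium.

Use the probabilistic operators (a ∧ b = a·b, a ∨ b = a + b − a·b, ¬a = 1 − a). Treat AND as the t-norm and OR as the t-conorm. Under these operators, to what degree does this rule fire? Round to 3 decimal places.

firing strength: extended=0.71, ¬moderate=1−0.64=0.36; AND[a·b] → w = 0.2556

0.256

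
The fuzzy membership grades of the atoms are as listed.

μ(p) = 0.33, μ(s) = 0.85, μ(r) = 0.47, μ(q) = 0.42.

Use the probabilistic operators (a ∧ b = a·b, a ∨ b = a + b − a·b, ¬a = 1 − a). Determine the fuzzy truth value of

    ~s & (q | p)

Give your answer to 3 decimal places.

0.092

~s = 1 − 0.8500 = 0.1500
q | p = a + b − a·b on (0.4200, 0.3300) = 0.6114
~s & (q | p) = a·b on (0.1500, 0.6114) = 0.0917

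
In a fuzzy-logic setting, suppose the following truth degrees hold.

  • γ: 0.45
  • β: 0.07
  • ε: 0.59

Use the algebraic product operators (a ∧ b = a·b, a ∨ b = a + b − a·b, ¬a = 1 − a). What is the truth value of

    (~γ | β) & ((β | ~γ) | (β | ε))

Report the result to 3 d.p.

~γ = 1 − 0.4500 = 0.5500
~γ | β = a + b − a·b on (0.5500, 0.0700) = 0.5815
~γ = 1 − 0.4500 = 0.5500
β | ~γ = a + b − a·b on (0.0700, 0.5500) = 0.5815
β | ε = a + b − a·b on (0.0700, 0.5900) = 0.6187
(β | ~γ) | (β | ε) = a + b − a·b on (0.5815, 0.6187) = 0.8404
(~γ | β) & ((β | ~γ) | (β | ε)) = a·b on (0.5815, 0.8404) = 0.4887

0.489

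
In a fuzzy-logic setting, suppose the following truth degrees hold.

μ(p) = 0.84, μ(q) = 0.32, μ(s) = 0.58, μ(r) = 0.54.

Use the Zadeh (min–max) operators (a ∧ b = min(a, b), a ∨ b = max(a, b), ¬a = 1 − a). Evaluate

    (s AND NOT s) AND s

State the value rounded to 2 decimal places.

NOT s = 1 − 0.58 = 0.42
s AND NOT s = min(a, b) on (0.58, 0.42) = 0.42
(s AND NOT s) AND s = min(a, b) on (0.42, 0.58) = 0.42

0.42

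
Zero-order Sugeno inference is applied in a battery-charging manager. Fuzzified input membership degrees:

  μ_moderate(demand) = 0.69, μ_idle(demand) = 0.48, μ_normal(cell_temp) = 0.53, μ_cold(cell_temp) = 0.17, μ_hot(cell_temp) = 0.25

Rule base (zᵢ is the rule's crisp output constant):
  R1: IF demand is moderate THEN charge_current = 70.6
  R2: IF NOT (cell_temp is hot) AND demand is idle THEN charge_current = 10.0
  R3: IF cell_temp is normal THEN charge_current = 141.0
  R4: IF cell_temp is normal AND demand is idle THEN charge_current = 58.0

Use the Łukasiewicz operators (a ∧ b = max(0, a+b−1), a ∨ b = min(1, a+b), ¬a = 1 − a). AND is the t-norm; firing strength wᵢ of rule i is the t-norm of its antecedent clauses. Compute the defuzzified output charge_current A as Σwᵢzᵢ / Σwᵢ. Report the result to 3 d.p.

R1 (z=70.6): moderate=0.69 → w = 0.69
R2 (z=10.0): ¬hot=1−0.25=0.75, idle=0.48; AND[max(0, a+b−1)] → w = 0.23
R3 (z=141.0): normal=0.53 → w = 0.53
R4 (z=58.0): normal=0.53, idle=0.48; AND[max(0, a+b−1)] → w = 0.01
Weighted average = (0.69·70.6 + 0.23·10.0 + 0.53·141.0 + 0.01·58.0) / (0.69 + 0.23 + 0.53 + 0.01)
  = 126.3240 / 1.4600 = 86.523

86.523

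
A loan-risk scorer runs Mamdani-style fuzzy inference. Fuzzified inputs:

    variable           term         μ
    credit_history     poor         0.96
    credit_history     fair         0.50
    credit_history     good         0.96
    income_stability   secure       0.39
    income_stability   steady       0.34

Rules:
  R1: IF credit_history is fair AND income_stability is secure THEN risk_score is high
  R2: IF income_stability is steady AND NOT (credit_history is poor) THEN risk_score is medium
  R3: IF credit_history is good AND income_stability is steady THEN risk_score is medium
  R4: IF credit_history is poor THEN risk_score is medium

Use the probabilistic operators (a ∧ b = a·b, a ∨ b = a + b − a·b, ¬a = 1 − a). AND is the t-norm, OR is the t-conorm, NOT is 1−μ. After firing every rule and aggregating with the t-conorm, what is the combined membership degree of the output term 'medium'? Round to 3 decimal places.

0.973

R1: fair=0.50, secure=0.39; AND[a·b] → w = 0.1950
R2: steady=0.34, ¬poor=1−0.96=0.04; AND[a·b] → w = 0.0136
R3: good=0.96, steady=0.34; AND[a·b] → w = 0.3264
R4: poor=0.96 → w = 0.9600
Rules with consequent 'medium': {R2, R3, R4} → strengths 0.0136, 0.3264, 0.9600
Aggregate via t-conorm [a + b − a·b]: 0.9734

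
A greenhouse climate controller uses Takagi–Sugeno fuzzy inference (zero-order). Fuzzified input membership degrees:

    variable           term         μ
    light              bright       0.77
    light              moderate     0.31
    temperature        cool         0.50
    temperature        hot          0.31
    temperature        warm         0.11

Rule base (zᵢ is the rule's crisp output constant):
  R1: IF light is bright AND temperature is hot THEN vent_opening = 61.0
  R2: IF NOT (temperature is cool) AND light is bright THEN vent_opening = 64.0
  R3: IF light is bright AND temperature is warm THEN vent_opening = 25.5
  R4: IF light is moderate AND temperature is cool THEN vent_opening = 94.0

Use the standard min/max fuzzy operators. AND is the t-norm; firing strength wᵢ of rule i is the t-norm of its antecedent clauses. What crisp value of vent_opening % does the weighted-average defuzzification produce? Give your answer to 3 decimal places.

67.362

R1 (z=61.0): bright=0.77, hot=0.31; AND[min(a, b)] → w = 0.31
R2 (z=64.0): ¬cool=1−0.50=0.50, bright=0.77; AND[min(a, b)] → w = 0.50
R3 (z=25.5): bright=0.77, warm=0.11; AND[min(a, b)] → w = 0.11
R4 (z=94.0): moderate=0.31, cool=0.50; AND[min(a, b)] → w = 0.31
Weighted average = (0.31·61.0 + 0.50·64.0 + 0.11·25.5 + 0.31·94.0) / (0.31 + 0.50 + 0.11 + 0.31)
  = 82.8550 / 1.2300 = 67.362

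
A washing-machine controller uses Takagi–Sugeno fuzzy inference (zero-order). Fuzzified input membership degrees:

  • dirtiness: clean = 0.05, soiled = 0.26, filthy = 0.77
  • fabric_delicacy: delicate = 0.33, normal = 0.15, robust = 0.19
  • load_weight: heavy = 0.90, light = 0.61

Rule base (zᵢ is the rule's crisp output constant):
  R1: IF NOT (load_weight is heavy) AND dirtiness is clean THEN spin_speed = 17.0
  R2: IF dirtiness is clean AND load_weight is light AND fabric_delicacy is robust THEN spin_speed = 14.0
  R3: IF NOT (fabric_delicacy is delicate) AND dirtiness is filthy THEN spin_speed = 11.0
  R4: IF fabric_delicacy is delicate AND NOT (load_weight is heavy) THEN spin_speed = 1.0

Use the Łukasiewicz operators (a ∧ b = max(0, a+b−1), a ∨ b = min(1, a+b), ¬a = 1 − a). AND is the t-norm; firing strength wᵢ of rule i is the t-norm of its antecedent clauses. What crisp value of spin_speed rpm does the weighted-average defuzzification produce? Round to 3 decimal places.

R1 (z=17.0): ¬heavy=1−0.90=0.10, clean=0.05; AND[max(0, a+b−1)] → w = 0.00
R2 (z=14.0): clean=0.05, light=0.61, robust=0.19; AND[max(0, a+b−1)] → w = 0.00
R3 (z=11.0): ¬delicate=1−0.33=0.67, filthy=0.77; AND[max(0, a+b−1)] → w = 0.44
R4 (z=1.0): delicate=0.33, ¬heavy=1−0.90=0.10; AND[max(0, a+b−1)] → w = 0.00
Weighted average = (0.00·17.0 + 0.00·14.0 + 0.44·11.0 + 0.00·1.0) / (0.00 + 0.00 + 0.44 + 0.00)
  = 4.8400 / 0.4400 = 11.000

11.000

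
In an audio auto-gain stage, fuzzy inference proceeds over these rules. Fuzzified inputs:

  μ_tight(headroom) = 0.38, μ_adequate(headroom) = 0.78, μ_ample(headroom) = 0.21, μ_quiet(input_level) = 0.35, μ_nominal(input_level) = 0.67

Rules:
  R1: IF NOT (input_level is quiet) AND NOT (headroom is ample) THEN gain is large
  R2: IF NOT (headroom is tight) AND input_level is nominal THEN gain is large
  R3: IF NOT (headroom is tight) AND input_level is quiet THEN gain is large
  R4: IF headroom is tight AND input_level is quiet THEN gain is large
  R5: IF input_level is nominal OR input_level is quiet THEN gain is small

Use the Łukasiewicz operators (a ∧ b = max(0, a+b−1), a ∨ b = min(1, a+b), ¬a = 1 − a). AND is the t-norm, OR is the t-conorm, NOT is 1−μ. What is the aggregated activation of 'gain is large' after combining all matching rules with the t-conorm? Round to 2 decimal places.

R1: ¬quiet=1−0.35=0.65, ¬ample=1−0.21=0.79; AND[max(0, a+b−1)] → w = 0.44
R2: ¬tight=1−0.38=0.62, nominal=0.67; AND[max(0, a+b−1)] → w = 0.29
R3: ¬tight=1−0.38=0.62, quiet=0.35; AND[max(0, a+b−1)] → w = 0.00
R4: tight=0.38, quiet=0.35; AND[max(0, a+b−1)] → w = 0.00
R5: nominal=0.67, quiet=0.35; OR[min(1, a+b)] → w = 1.00
Rules with consequent 'large': {R1, R2, R3, R4} → strengths 0.44, 0.29, 0.00, 0.00
Aggregate via t-conorm [min(1, a+b)]: 0.73

0.73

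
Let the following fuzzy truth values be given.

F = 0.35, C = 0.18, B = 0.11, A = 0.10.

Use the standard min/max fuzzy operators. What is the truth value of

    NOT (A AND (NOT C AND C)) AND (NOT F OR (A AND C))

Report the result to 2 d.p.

NOT C = 1 − 0.18 = 0.82
NOT C AND C = min(a, b) on (0.82, 0.18) = 0.18
A AND (NOT C AND C) = min(a, b) on (0.10, 0.18) = 0.10
NOT (A AND (NOT C AND C)) = 1 − 0.10 = 0.90
NOT F = 1 − 0.35 = 0.65
A AND C = min(a, b) on (0.10, 0.18) = 0.10
NOT F OR (A AND C) = max(a, b) on (0.65, 0.10) = 0.65
NOT (A AND (NOT C AND C)) AND (NOT F OR (A AND C)) = min(a, b) on (0.90, 0.65) = 0.65

0.65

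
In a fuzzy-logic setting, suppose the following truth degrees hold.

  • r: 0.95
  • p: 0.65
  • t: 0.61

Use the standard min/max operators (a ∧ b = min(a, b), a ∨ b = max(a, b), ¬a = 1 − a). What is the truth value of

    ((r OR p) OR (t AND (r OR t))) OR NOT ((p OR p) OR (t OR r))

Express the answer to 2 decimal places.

r OR p = max(a, b) on (0.95, 0.65) = 0.95
r OR t = max(a, b) on (0.95, 0.61) = 0.95
t AND (r OR t) = min(a, b) on (0.61, 0.95) = 0.61
(r OR p) OR (t AND (r OR t)) = max(a, b) on (0.95, 0.61) = 0.95
p OR p = max(a, b) on (0.65, 0.65) = 0.65
t OR r = max(a, b) on (0.61, 0.95) = 0.95
(p OR p) OR (t OR r) = max(a, b) on (0.65, 0.95) = 0.95
NOT ((p OR p) OR (t OR r)) = 1 − 0.95 = 0.05
((r OR p) OR (t AND (r OR t))) OR NOT ((p OR p) OR (t OR r)) = max(a, b) on (0.95, 0.05) = 0.95

0.95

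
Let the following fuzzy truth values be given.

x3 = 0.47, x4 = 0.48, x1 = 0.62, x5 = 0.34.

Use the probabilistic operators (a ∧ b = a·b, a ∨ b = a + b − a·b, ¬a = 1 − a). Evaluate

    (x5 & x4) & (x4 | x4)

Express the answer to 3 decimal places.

x5 & x4 = a·b on (0.3400, 0.4800) = 0.1632
x4 | x4 = a + b − a·b on (0.4800, 0.4800) = 0.7296
(x5 & x4) & (x4 | x4) = a·b on (0.1632, 0.7296) = 0.1191

0.119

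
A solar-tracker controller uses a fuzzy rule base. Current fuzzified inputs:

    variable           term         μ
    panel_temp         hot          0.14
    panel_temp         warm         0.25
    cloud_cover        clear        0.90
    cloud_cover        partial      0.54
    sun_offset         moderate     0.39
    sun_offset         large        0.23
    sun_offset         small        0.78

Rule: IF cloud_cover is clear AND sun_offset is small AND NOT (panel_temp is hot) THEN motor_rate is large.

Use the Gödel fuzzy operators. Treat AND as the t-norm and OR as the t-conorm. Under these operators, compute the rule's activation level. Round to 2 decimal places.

0.78

firing strength: clear=0.90, small=0.78, ¬hot=1−0.14=0.86; AND[min(a, b)] → w = 0.78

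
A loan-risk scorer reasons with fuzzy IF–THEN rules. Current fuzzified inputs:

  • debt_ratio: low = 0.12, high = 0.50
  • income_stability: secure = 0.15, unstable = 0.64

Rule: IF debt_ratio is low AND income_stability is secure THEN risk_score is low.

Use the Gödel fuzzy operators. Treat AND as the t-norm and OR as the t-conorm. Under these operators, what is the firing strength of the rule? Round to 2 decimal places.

firing strength: low=0.12, secure=0.15; AND[min(a, b)] → w = 0.12

0.12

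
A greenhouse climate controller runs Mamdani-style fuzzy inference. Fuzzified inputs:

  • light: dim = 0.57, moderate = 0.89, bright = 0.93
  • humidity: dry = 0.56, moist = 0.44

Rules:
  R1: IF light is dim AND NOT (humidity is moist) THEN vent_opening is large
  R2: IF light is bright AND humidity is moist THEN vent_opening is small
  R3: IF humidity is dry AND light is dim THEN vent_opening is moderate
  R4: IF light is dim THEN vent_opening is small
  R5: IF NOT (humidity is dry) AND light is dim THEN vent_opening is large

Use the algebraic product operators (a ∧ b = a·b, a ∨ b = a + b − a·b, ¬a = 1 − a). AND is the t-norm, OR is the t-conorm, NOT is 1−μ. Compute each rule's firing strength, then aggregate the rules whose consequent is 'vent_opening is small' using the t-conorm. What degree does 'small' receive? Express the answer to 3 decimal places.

R1: dim=0.57, ¬moist=1−0.44=0.56; AND[a·b] → w = 0.3192
R2: bright=0.93, moist=0.44; AND[a·b] → w = 0.4092
R3: dry=0.56, dim=0.57; AND[a·b] → w = 0.3192
R4: dim=0.57 → w = 0.5700
R5: ¬dry=1−0.56=0.44, dim=0.57; AND[a·b] → w = 0.2508
Rules with consequent 'small': {R2, R4} → strengths 0.4092, 0.5700
Aggregate via t-conorm [a + b − a·b]: 0.7460

0.746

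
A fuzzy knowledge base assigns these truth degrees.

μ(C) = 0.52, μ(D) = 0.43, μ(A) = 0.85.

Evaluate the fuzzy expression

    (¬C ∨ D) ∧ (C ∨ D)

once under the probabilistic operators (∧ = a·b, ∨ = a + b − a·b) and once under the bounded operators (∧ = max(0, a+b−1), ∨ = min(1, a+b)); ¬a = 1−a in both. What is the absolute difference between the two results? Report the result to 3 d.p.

Under probabilistic:
  ¬C = 1 − 0.5200 = 0.4800
  ¬C ∨ D = a + b − a·b on (0.4800, 0.4300) = 0.7036
  C ∨ D = a + b − a·b on (0.5200, 0.4300) = 0.7264
  (¬C ∨ D) ∧ (C ∨ D) = a·b on (0.7036, 0.7264) = 0.5111
  → value = 0.5111
Under bounded:
  ¬C = 1 − 0.52 = 0.48
  ¬C ∨ D = min(1, a+b) on (0.48, 0.43) = 0.91
  C ∨ D = min(1, a+b) on (0.52, 0.43) = 0.95
  (¬C ∨ D) ∧ (C ∨ D) = max(0, a+b−1) on (0.91, 0.95) = 0.86
  → value = 0.8600
|0.5111 − 0.8600| = 0.349

0.349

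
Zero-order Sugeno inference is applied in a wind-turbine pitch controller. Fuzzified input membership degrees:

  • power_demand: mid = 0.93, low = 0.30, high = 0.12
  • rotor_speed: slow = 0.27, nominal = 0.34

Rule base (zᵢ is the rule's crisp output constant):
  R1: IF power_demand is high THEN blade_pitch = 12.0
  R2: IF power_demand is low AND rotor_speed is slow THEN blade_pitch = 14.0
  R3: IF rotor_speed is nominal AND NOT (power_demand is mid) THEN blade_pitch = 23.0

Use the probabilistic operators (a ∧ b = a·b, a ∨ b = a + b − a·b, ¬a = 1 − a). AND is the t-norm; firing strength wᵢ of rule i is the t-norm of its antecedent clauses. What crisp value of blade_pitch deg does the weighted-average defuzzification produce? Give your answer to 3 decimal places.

13.885

R1 (z=12.0): high=0.12 → w = 0.1200
R2 (z=14.0): low=0.30, slow=0.27; AND[a·b] → w = 0.0810
R3 (z=23.0): nominal=0.34, ¬mid=1−0.93=0.07; AND[a·b] → w = 0.0238
Weighted average = (0.1200·12.0 + 0.0810·14.0 + 0.0238·23.0) / (0.1200 + 0.0810 + 0.0238)
  = 3.1214 / 0.2248 = 13.885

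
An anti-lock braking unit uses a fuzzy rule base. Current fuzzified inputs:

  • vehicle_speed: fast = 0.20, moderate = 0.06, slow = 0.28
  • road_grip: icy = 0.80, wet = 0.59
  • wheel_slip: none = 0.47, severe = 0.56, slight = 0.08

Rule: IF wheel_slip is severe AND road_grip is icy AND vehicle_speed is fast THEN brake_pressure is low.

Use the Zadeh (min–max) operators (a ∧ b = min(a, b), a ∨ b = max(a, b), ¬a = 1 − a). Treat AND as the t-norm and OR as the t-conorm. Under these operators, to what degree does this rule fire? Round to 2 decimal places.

0.20

firing strength: severe=0.56, icy=0.80, fast=0.20; AND[min(a, b)] → w = 0.20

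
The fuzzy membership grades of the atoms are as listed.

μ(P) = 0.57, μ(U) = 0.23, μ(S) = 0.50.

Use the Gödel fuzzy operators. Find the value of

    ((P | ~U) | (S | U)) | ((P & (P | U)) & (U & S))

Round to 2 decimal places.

~U = 1 − 0.23 = 0.77
P | ~U = max(a, b) on (0.57, 0.77) = 0.77
S | U = max(a, b) on (0.50, 0.23) = 0.50
(P | ~U) | (S | U) = max(a, b) on (0.77, 0.50) = 0.77
P | U = max(a, b) on (0.57, 0.23) = 0.57
P & (P | U) = min(a, b) on (0.57, 0.57) = 0.57
U & S = min(a, b) on (0.23, 0.50) = 0.23
(P & (P | U)) & (U & S) = min(a, b) on (0.57, 0.23) = 0.23
((P | ~U) | (S | U)) | ((P & (P | U)) & (U & S)) = max(a, b) on (0.77, 0.23) = 0.77

0.77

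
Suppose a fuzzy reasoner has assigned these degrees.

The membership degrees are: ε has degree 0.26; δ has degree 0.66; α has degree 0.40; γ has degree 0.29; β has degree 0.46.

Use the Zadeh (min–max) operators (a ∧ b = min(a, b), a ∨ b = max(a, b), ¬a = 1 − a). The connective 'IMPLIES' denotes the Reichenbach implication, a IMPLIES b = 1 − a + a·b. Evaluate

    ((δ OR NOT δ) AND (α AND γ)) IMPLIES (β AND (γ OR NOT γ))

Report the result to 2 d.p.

NOT δ = 1 − 0.66 = 0.34
δ OR NOT δ = max(a, b) on (0.66, 0.34) = 0.66
α AND γ = min(a, b) on (0.40, 0.29) = 0.29
(δ OR NOT δ) AND (α AND γ) = min(a, b) on (0.66, 0.29) = 0.29
NOT γ = 1 − 0.29 = 0.71
γ OR NOT γ = max(a, b) on (0.29, 0.71) = 0.71
β AND (γ OR NOT γ) = min(a, b) on (0.46, 0.71) = 0.46
((δ OR NOT δ) AND (α AND γ)) IMPLIES (β AND (γ OR NOT γ))  [Reichenbach: 1 − a + a·b] with a=0.29, b=0.46 → 0.84

0.84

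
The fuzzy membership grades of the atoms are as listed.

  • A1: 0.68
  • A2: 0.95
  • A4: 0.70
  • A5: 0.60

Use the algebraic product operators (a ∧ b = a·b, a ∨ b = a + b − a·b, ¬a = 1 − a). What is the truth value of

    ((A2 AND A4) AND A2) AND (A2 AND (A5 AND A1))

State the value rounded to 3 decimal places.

0.245

A2 AND A4 = a·b on (0.9500, 0.7000) = 0.6650
(A2 AND A4) AND A2 = a·b on (0.6650, 0.9500) = 0.6317
A5 AND A1 = a·b on (0.6000, 0.6800) = 0.4080
A2 AND (A5 AND A1) = a·b on (0.9500, 0.4080) = 0.3876
((A2 AND A4) AND A2) AND (A2 AND (A5 AND A1)) = a·b on (0.6317, 0.3876) = 0.2449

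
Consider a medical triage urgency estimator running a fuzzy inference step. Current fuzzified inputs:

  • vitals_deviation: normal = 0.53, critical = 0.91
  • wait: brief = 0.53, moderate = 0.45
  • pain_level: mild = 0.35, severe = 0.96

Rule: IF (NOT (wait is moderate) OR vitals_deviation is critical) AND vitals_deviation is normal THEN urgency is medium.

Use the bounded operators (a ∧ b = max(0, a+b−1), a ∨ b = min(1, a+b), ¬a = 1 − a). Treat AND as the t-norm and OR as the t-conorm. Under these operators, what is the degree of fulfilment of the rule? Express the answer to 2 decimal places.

0.53

firing strength: (¬moderate=1−0.45=0.55 OR critical=0.91) = 1.00; AND[max(0, a+b−1)] with normal=0.53 → w = 0.53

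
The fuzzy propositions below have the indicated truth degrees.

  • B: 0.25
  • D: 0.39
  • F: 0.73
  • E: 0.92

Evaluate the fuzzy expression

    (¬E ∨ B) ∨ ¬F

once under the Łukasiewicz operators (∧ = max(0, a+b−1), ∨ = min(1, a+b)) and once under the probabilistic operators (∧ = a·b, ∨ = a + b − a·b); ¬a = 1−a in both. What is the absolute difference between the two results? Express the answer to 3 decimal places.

0.104

Under Łukasiewicz:
  ¬E = 1 − 0.92 = 0.08
  ¬E ∨ B = min(1, a+b) on (0.08, 0.25) = 0.33
  ¬F = 1 − 0.73 = 0.27
  (¬E ∨ B) ∨ ¬F = min(1, a+b) on (0.33, 0.27) = 0.60
  → value = 0.6000
Under probabilistic:
  ¬E = 1 − 0.9200 = 0.0800
  ¬E ∨ B = a + b − a·b on (0.0800, 0.2500) = 0.3100
  ¬F = 1 − 0.7300 = 0.2700
  (¬E ∨ B) ∨ ¬F = a + b − a·b on (0.3100, 0.2700) = 0.4963
  → value = 0.4963
|0.6000 − 0.4963| = 0.104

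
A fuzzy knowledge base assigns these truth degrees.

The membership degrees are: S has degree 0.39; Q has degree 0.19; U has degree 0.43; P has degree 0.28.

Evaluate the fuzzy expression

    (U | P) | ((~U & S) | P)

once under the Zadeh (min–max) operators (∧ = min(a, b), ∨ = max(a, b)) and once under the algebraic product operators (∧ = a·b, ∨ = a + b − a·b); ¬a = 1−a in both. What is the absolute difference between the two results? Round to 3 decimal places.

Under Zadeh (min–max):
  U | P = max(a, b) on (0.43, 0.28) = 0.43
  ~U = 1 − 0.43 = 0.57
  ~U & S = min(a, b) on (0.57, 0.39) = 0.39
  (~U & S) | P = max(a, b) on (0.39, 0.28) = 0.39
  (U | P) | ((~U & S) | P) = max(a, b) on (0.43, 0.39) = 0.43
  → value = 0.4300
Under algebraic product:
  U | P = a + b − a·b on (0.4300, 0.2800) = 0.5896
  ~U = 1 − 0.4300 = 0.5700
  ~U & S = a·b on (0.5700, 0.3900) = 0.2223
  (~U & S) | P = a + b − a·b on (0.2223, 0.2800) = 0.4401
  (U | P) | ((~U & S) | P) = a + b − a·b on (0.5896, 0.4401) = 0.7702
  → value = 0.7702
|0.4300 − 0.7702| = 0.340

0.340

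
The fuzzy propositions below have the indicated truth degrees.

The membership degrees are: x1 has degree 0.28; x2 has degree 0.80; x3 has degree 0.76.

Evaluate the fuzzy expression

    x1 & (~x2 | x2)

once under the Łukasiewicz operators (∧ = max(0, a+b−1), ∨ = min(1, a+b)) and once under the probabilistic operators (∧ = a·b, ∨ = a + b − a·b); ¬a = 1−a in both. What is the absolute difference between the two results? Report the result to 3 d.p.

0.045

Under Łukasiewicz:
  ~x2 = 1 − 0.80 = 0.20
  ~x2 | x2 = min(1, a+b) on (0.20, 0.80) = 1.00
  x1 & (~x2 | x2) = max(0, a+b−1) on (0.28, 1.00) = 0.28
  → value = 0.2800
Under probabilistic:
  ~x2 = 1 − 0.8000 = 0.2000
  ~x2 | x2 = a + b − a·b on (0.2000, 0.8000) = 0.8400
  x1 & (~x2 | x2) = a·b on (0.2800, 0.8400) = 0.2352
  → value = 0.2352
|0.2800 − 0.2352| = 0.045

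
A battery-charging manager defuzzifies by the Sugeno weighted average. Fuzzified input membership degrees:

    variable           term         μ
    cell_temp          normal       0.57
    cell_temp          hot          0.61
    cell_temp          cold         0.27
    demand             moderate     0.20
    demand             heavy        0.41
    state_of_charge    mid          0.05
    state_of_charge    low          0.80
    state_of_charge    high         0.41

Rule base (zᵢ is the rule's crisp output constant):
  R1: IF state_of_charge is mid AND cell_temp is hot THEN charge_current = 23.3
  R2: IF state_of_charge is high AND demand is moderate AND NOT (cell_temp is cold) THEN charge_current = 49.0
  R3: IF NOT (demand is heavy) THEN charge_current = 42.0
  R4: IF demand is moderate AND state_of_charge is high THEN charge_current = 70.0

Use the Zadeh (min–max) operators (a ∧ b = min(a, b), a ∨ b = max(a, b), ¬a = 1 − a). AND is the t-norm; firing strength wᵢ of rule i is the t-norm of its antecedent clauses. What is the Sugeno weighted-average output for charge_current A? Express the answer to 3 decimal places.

47.832

R1 (z=23.3): mid=0.05, hot=0.61; AND[min(a, b)] → w = 0.05
R2 (z=49.0): high=0.41, moderate=0.20, ¬cold=1−0.27=0.73; AND[min(a, b)] → w = 0.20
R3 (z=42.0): ¬heavy=1−0.41=0.59 → w = 0.59
R4 (z=70.0): moderate=0.20, high=0.41; AND[min(a, b)] → w = 0.20
Weighted average = (0.05·23.3 + 0.20·49.0 + 0.59·42.0 + 0.20·70.0) / (0.05 + 0.20 + 0.59 + 0.20)
  = 49.7450 / 1.0400 = 47.832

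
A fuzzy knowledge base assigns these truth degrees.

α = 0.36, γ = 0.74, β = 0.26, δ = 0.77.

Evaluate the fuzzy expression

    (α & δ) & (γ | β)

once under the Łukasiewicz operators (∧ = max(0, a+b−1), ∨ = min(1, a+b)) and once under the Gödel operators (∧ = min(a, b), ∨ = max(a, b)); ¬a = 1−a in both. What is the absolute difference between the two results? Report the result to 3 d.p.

Under Łukasiewicz:
  α & δ = max(0, a+b−1) on (0.36, 0.77) = 0.13
  γ | β = min(1, a+b) on (0.74, 0.26) = 1.00
  (α & δ) & (γ | β) = max(0, a+b−1) on (0.13, 1.00) = 0.13
  → value = 0.1300
Under Gödel:
  α & δ = min(a, b) on (0.36, 0.77) = 0.36
  γ | β = max(a, b) on (0.74, 0.26) = 0.74
  (α & δ) & (γ | β) = min(a, b) on (0.36, 0.74) = 0.36
  → value = 0.3600
|0.1300 − 0.3600| = 0.230

0.230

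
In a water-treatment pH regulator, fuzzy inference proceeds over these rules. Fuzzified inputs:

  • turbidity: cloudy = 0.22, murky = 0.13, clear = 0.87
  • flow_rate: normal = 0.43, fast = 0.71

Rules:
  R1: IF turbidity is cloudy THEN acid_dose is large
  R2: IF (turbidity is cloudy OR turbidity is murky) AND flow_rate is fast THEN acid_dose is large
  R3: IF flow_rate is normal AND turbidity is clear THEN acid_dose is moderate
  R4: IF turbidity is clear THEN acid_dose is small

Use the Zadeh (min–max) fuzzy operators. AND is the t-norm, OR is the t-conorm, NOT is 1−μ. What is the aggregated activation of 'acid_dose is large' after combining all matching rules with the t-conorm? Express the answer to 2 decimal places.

0.22

R1: cloudy=0.22 → w = 0.22
R2: (cloudy=0.22 OR murky=0.13) = 0.22; AND[min(a, b)] with fast=0.71 → w = 0.22
R3: normal=0.43, clear=0.87; AND[min(a, b)] → w = 0.43
R4: clear=0.87 → w = 0.87
Rules with consequent 'large': {R1, R2} → strengths 0.22, 0.22
Aggregate via t-conorm [max(a, b)]: 0.22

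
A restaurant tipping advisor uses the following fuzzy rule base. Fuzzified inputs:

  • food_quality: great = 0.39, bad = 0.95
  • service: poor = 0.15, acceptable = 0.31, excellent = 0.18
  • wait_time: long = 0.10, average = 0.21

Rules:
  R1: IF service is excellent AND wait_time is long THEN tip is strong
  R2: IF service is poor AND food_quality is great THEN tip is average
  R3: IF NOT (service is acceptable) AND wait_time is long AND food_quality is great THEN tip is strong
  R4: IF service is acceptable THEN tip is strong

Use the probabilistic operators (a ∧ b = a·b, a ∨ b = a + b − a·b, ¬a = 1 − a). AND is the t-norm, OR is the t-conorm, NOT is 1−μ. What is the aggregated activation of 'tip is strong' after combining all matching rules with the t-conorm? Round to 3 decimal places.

0.341

R1: excellent=0.18, long=0.10; AND[a·b] → w = 0.0180
R2: poor=0.15, great=0.39; AND[a·b] → w = 0.0585
R3: ¬acceptable=1−0.31=0.69, long=0.10, great=0.39; AND[a·b] → w = 0.0269
R4: acceptable=0.31 → w = 0.3100
Rules with consequent 'strong': {R1, R3, R4} → strengths 0.0180, 0.0269, 0.3100
Aggregate via t-conorm [a + b − a·b]: 0.3407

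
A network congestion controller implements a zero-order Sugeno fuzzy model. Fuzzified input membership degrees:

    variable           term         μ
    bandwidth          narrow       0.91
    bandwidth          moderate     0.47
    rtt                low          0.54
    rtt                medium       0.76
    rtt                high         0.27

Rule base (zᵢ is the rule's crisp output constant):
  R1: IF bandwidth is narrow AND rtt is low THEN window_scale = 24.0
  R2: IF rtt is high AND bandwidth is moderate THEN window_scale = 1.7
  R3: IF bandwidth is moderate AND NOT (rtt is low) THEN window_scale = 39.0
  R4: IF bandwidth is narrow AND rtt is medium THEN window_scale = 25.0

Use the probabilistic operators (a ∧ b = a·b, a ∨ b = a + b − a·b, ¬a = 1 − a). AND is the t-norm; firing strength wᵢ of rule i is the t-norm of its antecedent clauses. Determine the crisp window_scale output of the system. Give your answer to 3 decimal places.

R1 (z=24.0): narrow=0.91, low=0.54; AND[a·b] → w = 0.4914
R2 (z=1.7): high=0.27, moderate=0.47; AND[a·b] → w = 0.1269
R3 (z=39.0): moderate=0.47, ¬low=1−0.54=0.46; AND[a·b] → w = 0.2162
R4 (z=25.0): narrow=0.91, medium=0.76; AND[a·b] → w = 0.6916
Weighted average = (0.4914·24.0 + 0.1269·1.7 + 0.2162·39.0 + 0.6916·25.0) / (0.4914 + 0.1269 + 0.2162 + 0.6916)
  = 37.7311 / 1.5261 = 24.724

24.724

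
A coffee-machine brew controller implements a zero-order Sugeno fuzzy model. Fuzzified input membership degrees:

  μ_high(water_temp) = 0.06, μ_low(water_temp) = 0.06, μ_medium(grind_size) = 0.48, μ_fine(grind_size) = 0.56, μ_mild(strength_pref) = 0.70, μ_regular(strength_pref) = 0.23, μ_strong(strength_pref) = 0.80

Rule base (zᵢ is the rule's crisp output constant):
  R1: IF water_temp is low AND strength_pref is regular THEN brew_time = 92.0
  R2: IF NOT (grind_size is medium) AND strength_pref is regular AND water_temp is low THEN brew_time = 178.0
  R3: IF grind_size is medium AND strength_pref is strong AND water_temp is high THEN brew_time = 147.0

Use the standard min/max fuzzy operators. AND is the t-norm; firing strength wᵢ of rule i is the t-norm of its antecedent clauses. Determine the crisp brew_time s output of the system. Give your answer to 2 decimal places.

R1 (z=92.0): low=0.06, regular=0.23; AND[min(a, b)] → w = 0.06
R2 (z=178.0): ¬medium=1−0.48=0.52, regular=0.23, low=0.06; AND[min(a, b)] → w = 0.06
R3 (z=147.0): medium=0.48, strong=0.80, high=0.06; AND[min(a, b)] → w = 0.06
Weighted average = (0.06·92.0 + 0.06·178.0 + 0.06·147.0) / (0.06 + 0.06 + 0.06)
  = 25.0200 / 0.1800 = 139.00

139.00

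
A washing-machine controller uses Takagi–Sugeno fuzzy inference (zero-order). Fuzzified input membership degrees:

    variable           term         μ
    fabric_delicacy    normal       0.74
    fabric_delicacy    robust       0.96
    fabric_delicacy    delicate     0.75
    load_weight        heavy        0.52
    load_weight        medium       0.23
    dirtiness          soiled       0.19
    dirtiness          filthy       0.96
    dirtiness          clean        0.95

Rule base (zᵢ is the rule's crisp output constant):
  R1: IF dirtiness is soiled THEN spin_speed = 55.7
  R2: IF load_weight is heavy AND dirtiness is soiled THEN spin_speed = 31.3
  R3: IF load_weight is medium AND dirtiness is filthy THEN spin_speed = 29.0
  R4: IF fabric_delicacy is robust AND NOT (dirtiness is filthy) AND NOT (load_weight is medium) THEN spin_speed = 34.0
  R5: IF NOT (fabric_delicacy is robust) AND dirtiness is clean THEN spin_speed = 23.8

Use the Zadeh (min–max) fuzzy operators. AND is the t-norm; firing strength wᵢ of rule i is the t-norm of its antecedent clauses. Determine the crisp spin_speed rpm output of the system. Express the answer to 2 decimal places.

36.97

R1 (z=55.7): soiled=0.19 → w = 0.19
R2 (z=31.3): heavy=0.52, soiled=0.19; AND[min(a, b)] → w = 0.19
R3 (z=29.0): medium=0.23, filthy=0.96; AND[min(a, b)] → w = 0.23
R4 (z=34.0): robust=0.96, ¬filthy=1−0.96=0.04, ¬medium=1−0.23=0.77; AND[min(a, b)] → w = 0.04
R5 (z=23.8): ¬robust=1−0.96=0.04, clean=0.95; AND[min(a, b)] → w = 0.04
Weighted average = (0.19·55.7 + 0.19·31.3 + 0.23·29.0 + 0.04·34.0 + 0.04·23.8) / (0.19 + 0.19 + 0.23 + 0.04 + 0.04)
  = 25.5120 / 0.6900 = 36.97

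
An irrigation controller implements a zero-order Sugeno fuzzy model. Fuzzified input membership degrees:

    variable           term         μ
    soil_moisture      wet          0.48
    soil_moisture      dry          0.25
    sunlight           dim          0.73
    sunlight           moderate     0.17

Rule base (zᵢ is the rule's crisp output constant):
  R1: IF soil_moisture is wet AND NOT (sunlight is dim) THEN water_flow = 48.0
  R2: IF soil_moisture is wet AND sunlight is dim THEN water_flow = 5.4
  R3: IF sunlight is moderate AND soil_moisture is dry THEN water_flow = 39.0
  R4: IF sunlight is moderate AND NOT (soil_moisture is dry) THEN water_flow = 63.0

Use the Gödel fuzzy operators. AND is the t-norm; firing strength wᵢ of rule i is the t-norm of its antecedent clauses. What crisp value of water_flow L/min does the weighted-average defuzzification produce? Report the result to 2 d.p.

R1 (z=48.0): wet=0.48, ¬dim=1−0.73=0.27; AND[min(a, b)] → w = 0.27
R2 (z=5.4): wet=0.48, dim=0.73; AND[min(a, b)] → w = 0.48
R3 (z=39.0): moderate=0.17, dry=0.25; AND[min(a, b)] → w = 0.17
R4 (z=63.0): moderate=0.17, ¬dry=1−0.25=0.75; AND[min(a, b)] → w = 0.17
Weighted average = (0.27·48.0 + 0.48·5.4 + 0.17·39.0 + 0.17·63.0) / (0.27 + 0.48 + 0.17 + 0.17)
  = 32.8920 / 1.0900 = 30.18

30.18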